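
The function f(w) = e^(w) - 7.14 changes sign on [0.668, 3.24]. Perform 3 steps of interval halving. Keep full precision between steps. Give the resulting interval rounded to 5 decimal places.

f(0.668000) = -5.189667, f(3.240000) = 18.393722 (opposite signs)
step 1: m = 1.954000, f(m) = -0.083141 < 0 → root in [1.954000, 3.240000]
step 2: m = 2.597000, f(m) = 6.283407 > 0 → root in [1.954000, 2.597000]
step 3: m = 2.275500, f(m) = 2.592784 > 0 → root in [1.954000, 2.275500]

[1.95400, 2.27550]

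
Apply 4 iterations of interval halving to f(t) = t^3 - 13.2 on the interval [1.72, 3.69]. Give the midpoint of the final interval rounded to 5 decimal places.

2.39719

f(1.720000) = -8.111552, f(3.690000) = 37.043409 (opposite signs)
step 1: m = 2.705000, f(m) = 6.592553 > 0 → root in [1.720000, 2.705000]
step 2: m = 2.212500, f(m) = -2.369467 < 0 → root in [2.212500, 2.705000]
step 3: m = 2.458750, f(m) = 1.664254 > 0 → root in [2.212500, 2.458750]
step 4: m = 2.335625, f(m) = -0.458829 < 0 → root in [2.335625, 2.458750]
Midpoint of [2.335625, 2.458750] = 2.397188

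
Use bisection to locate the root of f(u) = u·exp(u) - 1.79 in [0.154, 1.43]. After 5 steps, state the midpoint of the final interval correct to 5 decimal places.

f(0.154000) = -1.610360, f(1.430000) = 4.185540 (opposite signs)
step 1: m = 0.792000, f(m) = -0.041416 < 0 → root in [0.792000, 1.430000]
step 2: m = 1.111000, f(m) = 1.584545 > 0 → root in [0.792000, 1.111000]
step 3: m = 0.951500, f(m) = 0.673996 > 0 → root in [0.792000, 0.951500]
step 4: m = 0.871750, f(m) = 0.294434 > 0 → root in [0.792000, 0.871750]
step 5: m = 0.831875, f(m) = 0.121335 > 0 → root in [0.792000, 0.831875]
Midpoint of [0.792000, 0.831875] = 0.811937

0.81194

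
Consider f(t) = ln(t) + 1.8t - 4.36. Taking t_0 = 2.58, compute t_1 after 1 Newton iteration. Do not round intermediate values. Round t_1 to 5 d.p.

Newton update: t ← t − f(t)/f'(t).
f'(t) = 1/t + 1.8
t_0 = 2.580000: f = 1.231789, f' = 2.187597 → t_1 = 2.580000 - (1.231789)/(2.187597) = 2.016921

2.01692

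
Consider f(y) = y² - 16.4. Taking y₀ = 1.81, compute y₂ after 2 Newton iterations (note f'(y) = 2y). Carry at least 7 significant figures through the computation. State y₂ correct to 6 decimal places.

y_0 = 1.810000: f = -13.123900, f' = 3.620000 → y_1 = 1.810000 - (-13.123900)/(3.620000) = 5.435387
y_1 = 5.435387: f = 13.143429, f' = 10.870773 → y_2 = 5.435387 - (13.143429)/(10.870773) = 4.226326

4.226326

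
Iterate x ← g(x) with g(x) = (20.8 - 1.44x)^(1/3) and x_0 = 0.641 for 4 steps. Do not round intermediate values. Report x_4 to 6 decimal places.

2.575800

x_1 = g(0.641000) = 2.708840
x_2 = g(2.708840) = 2.566193
x_3 = g(2.566193) = 2.576549
x_4 = g(2.576549) = 2.575800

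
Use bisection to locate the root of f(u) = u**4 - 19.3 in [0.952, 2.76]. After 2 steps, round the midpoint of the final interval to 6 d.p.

f(0.952000) = -18.478613, f(2.760000) = 38.727830 (opposite signs)
step 1: m = 1.856000, f(m) = -7.433794 < 0 → root in [1.856000, 2.760000]
step 2: m = 2.308000, f(m) = 9.075480 > 0 → root in [1.856000, 2.308000]
Midpoint of [1.856000, 2.308000] = 2.082000

2.082000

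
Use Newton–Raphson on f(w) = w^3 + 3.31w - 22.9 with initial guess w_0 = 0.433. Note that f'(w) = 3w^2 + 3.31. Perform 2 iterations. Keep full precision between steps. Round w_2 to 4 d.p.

w_0 = 0.433000: f = -21.385587, f' = 3.872467 → w_1 = 0.433000 - (-21.385587)/(3.872467) = 5.955471
w_1 = 5.955471: f = 208.039095, f' = 109.712910 → w_2 = 5.955471 - (208.039095)/(109.712910) = 4.059258

4.0593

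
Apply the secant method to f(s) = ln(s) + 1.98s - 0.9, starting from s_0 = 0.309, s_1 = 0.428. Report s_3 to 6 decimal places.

f(s_0) = -1.462594, f(s_1) = -0.901192
s_2 = 0.428000 - (-0.901192)·(0.428000 - 0.309000)/(-0.901192 - (-1.462594)) = 0.619025; f(s_2) = -0.153940
s_3 = 0.619025 - (-0.153940)·(0.619025 - 0.428000)/(-0.153940 - (-0.901192)) = 0.658378; f(s_3) = -0.014388

0.658378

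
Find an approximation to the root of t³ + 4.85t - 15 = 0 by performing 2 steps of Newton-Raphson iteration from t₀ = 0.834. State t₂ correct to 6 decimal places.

1.906483

Newton update: t ← t − f(t)/f'(t).
f'(t) = 3t² + 4.85
t_0 = 0.834000: f = -10.375006, f' = 6.936668 → t_1 = 0.834000 - (-10.375006)/(6.936668) = 2.329676
t_1 = 2.329676: f = 8.942985, f' = 21.132168 → t_2 = 2.329676 - (8.942985)/(21.132168) = 1.906483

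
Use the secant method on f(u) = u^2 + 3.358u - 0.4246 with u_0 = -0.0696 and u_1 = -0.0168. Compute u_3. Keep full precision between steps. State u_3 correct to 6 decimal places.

f(u_0) = -0.653473, f(u_1) = -0.480732
u_2 = -0.016800 - (-0.480732)·(-0.016800 - -0.069600)/(-0.480732 - (-0.653473)) = 0.130141; f(u_2) = 0.029350
u_3 = 0.130141 - (0.029350)·(0.130141 - -0.016800)/(0.029350 - (-0.480732)) = 0.121686; f(u_3) = -0.001171

0.121686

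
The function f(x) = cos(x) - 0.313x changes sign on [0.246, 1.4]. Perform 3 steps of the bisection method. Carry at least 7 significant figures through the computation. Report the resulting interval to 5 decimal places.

f(0.246000) = 0.892896, f(1.400000) = -0.268233 (opposite signs)
step 1: m = 0.823000, f(m) = 0.422426 > 0 → root in [0.823000, 1.400000]
step 2: m = 1.111500, f(m) = 0.095418 > 0 → root in [1.111500, 1.400000]
step 3: m = 1.255750, f(m) = -0.083189 < 0 → root in [1.111500, 1.255750]

[1.11150, 1.25575]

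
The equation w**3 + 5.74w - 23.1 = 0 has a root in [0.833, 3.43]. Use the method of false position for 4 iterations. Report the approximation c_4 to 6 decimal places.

2.171846

False-position update: c = (a·f(b) − b·f(a))/(f(b) − f(a)); replace the endpoint whose sign matches f(c).
f(0.833000) = -17.740570, f(3.430000) = 36.941807
step 1: c = 1.675543, f(c) = -8.778388 < 0 → new bracket [1.675543, 3.430000]
step 2: c = 2.012403, f(c) = -3.399044 < 0 → new bracket [2.012403, 3.430000]
step 3: c = 2.131847, f(c) = -1.174438 < 0 → new bracket [2.131847, 3.430000]
step 4: c = 2.171846, f(c) = -0.389194 < 0 → new bracket [2.171846, 3.430000]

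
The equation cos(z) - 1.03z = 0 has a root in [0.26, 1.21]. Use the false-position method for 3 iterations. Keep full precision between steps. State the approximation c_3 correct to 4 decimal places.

f(0.260000) = 0.698590, f(1.210000) = -0.893281
step 1: c = 0.676906, f(c) = 0.082301 > 0 → new bracket [0.676906, 1.210000]
step 2: c = 0.721878, f(c) = 0.007031 > 0 → new bracket [0.721878, 1.210000]
step 3: c = 0.725690, f(c) = 0.000580 > 0 → new bracket [0.725690, 1.210000]

0.7257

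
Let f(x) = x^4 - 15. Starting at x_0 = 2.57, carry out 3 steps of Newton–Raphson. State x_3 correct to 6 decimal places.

1.968335

f'(x) = 4x^3
x_0 = 2.570000: f = 28.624704, f' = 67.898372 → x_1 = 2.570000 - (28.624704)/(67.898372) = 2.148418
x_1 = 2.148418: f = 6.304702, f' = 39.665833 → x_2 = 2.148418 - (6.304702)/(39.665833) = 1.989473
x_2 = 1.989473: f = 0.665787, f' = 31.497359 → x_3 = 1.989473 - (0.665787)/(31.497359) = 1.968335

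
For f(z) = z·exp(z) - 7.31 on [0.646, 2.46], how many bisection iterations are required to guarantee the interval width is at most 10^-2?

8

Initial width b − a = 2.46 − 0.646 = 1.814000.
After n steps the width is (b−a)/2^n; need (b−a)/2^n ≤ 10^-2.
So n ≥ log₂(1.814000/10^-2) = log₂(181.4000) ≈ 7.5030.
Hence n = 8.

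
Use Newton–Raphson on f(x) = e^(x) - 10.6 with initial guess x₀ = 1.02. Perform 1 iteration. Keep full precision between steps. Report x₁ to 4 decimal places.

3.8423

f'(x) = e^(x)
x_0 = 1.020000: f = -7.826805, f' = 2.773195 → x_1 = 1.020000 - (-7.826805)/(2.773195) = 3.842306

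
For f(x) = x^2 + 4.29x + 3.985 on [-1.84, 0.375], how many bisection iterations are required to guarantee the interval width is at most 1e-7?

25

Initial width b − a = 0.375 − -1.84 = 2.215000.
After n steps the width is (b−a)/2^n; need (b−a)/2^n ≤ 1e-7.
So n ≥ log₂(2.215000/1e-7) = log₂(22150000.0000) ≈ 24.4008.
Hence n = 25.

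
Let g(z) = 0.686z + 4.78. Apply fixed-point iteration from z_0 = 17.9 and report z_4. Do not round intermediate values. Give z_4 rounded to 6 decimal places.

15.815795

z_1 = g(17.900000) = 17.059400
z_2 = g(17.059400) = 16.482748
z_3 = g(16.482748) = 16.087165
z_4 = g(16.087165) = 15.815795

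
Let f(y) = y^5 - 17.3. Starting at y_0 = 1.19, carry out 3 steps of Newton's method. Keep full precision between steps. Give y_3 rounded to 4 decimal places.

1.9126

f'(y) = 5y^4
y_0 = 1.190000: f = -14.913646, f' = 10.026696 → y_1 = 1.190000 - (-14.913646)/(10.026696) = 2.677394
y_1 = 2.677394: f = 120.281909, f' = 256.932516 → y_2 = 2.677394 - (120.281909)/(256.932516) = 2.209248
y_2 = 2.209248: f = 35.328660, f' = 119.109898 → y_3 = 2.209248 - (35.328660)/(119.109898) = 1.912642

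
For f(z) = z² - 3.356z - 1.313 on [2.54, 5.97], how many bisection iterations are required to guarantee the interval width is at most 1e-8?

29

Initial width b − a = 5.97 − 2.54 = 3.430000.
After n steps the width is (b−a)/2^n; need (b−a)/2^n ≤ 1e-8.
So n ≥ log₂(3.430000/1e-8) = log₂(343000000.0000) ≈ 28.3536.
Hence n = 29.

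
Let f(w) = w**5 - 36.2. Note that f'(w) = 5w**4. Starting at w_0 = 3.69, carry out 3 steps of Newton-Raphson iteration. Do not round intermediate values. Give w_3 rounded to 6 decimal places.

Newton update: w ← w − f(w)/f'(w).
w_0 = 3.690000: f = 647.919281, f' = 926.990896 → w_1 = 3.690000 - (647.919281)/(926.990896) = 2.991051
w_1 = 2.991051: f = 203.197247, f' = 400.189165 → w_2 = 2.991051 - (203.197247)/(400.189165) = 2.483298
w_2 = 2.483298: f = 58.237454, f' = 190.145224 → w_3 = 2.483298 - (58.237454)/(190.145224) = 2.177019

2.177019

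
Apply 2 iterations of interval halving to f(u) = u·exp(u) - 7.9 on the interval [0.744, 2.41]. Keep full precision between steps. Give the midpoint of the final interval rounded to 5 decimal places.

1.78525

f(0.744000) = -6.334374, f(2.410000) = 18.932846 (opposite signs)
step 1: m = 1.577000, f(m) = -0.266669 < 0 → root in [1.577000, 2.410000]
step 2: m = 1.993500, f(m) = 6.734648 > 0 → root in [1.577000, 1.993500]
Midpoint of [1.577000, 1.993500] = 1.785250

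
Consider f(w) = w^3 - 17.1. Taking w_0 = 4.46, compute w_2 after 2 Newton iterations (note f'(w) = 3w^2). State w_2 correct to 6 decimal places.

2.709634

w_0 = 4.460000: f = 71.616536, f' = 59.674800 → w_1 = 4.460000 - (71.616536)/(59.674800) = 3.259886
w_1 = 3.259886: f = 17.542356, f' = 31.880579 → w_2 = 3.259886 - (17.542356)/(31.880579) = 2.709634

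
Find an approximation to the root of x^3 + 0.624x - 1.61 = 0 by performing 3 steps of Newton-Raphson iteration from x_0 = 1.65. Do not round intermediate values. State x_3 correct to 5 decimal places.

f'(x) = 3x^2 + 0.624
x_0 = 1.650000: f = 3.911725, f' = 8.791500 → x_1 = 1.650000 - (3.911725)/(8.791500) = 1.205056
x_1 = 1.205056: f = 0.891889, f' = 4.980480 → x_2 = 1.205056 - (0.891889)/(4.980480) = 1.025979
x_2 = 1.025979: f = 0.110190, f' = 3.781899 → x_3 = 1.025979 - (0.110190)/(3.781899) = 0.996843

0.99684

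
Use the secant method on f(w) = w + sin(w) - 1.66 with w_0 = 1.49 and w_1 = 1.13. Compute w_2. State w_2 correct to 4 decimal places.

f(w_0) = 0.826738, f(w_1) = 0.374412
w_2 = 1.130000 - (0.374412)·(1.130000 - 1.490000)/(0.374412 - (0.826738)) = 0.832010; f(w_2) = -0.088703

0.8320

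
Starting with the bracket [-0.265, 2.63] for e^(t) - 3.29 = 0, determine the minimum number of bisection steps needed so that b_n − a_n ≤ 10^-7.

Initial width b − a = 2.63 − -0.265 = 2.895000.
After n steps the width is (b−a)/2^n; need (b−a)/2^n ≤ 10^-7.
So n ≥ log₂(2.895000/10^-7) = log₂(28950000.0000) ≈ 24.7871.
Hence n = 25.

25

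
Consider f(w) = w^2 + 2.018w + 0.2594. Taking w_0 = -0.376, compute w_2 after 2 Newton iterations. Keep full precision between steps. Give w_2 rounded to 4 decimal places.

-0.1369

Newton update: w ← w − f(w)/f'(w).
f'(w) = 2w + 2.018
w_0 = -0.376000: f = -0.357992, f' = 1.266000 → w_1 = -0.376000 - (-0.357992)/(1.266000) = -0.093226
w_1 = -0.093226: f = 0.079961, f' = 1.831548 → w_2 = -0.093226 - (0.079961)/(1.831548) = -0.136884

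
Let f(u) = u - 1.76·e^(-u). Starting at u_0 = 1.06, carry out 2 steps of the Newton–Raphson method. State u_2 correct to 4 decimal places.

f'(u) = 1 + 1.76·e^(-u)
u_0 = 1.060000: f = 0.450238, f' = 1.609762 → u_1 = 1.060000 - (0.450238)/(1.609762) = 0.780308
u_1 = 0.780308: f = -0.026238, f' = 1.806546 → u_2 = 0.780308 - (-0.026238)/(1.806546) = 0.794832

0.7948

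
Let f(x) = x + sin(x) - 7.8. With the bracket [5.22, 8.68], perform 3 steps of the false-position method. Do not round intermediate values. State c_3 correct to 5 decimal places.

7.09120

f(5.220000) = -3.453908, f(8.680000) = 1.557809
step 1: c = 7.604517, f(c) = 0.773561 > 0 → new bracket [5.220000, 7.604517]
step 2: c = 7.168187, f(c) = 0.142103 > 0 → new bracket [5.220000, 7.168187]
step 3: c = 7.091201, f(c) = 0.014118 > 0 → new bracket [5.220000, 7.091201]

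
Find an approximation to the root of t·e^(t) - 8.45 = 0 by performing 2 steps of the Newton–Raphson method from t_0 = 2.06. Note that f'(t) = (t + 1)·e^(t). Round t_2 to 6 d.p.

1.646100

t_0 = 2.060000: f = 7.712698, f' = 24.008668 → t_1 = 2.060000 - (7.712698)/(24.008668) = 1.738754
t_1 = 1.738754: f = 1.443937, f' = 15.584184 → t_2 = 1.738754 - (1.443937)/(15.584184) = 1.646100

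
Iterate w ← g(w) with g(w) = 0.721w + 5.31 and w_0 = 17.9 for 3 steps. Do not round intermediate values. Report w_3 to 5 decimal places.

w_1 = g(17.900000) = 18.215900
w_2 = g(18.215900) = 18.443664
w_3 = g(18.443664) = 18.607882

18.60788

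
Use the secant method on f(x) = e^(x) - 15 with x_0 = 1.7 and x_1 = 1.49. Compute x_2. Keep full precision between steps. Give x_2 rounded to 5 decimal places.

3.62937

f(x_0) = -9.526053, f(x_1) = -10.562904
x_2 = 1.490000 - (-10.562904)·(1.490000 - 1.700000)/(-10.562904 - (-9.526053)) = 3.629370; f(x_2) = 22.689070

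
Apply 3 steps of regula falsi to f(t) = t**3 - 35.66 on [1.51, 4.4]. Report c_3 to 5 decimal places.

3.23712

f(1.510000) = -32.217049, f(4.400000) = 49.524000
step 1: c = 2.649052, f(c) = -17.070349 < 0 → new bracket [2.649052, 4.400000]
step 2: c = 3.097878, f(c) = -5.930137 < 0 → new bracket [3.097878, 4.400000]
step 3: c = 3.237124, f(c) = -1.738273 < 0 → new bracket [3.237124, 4.400000]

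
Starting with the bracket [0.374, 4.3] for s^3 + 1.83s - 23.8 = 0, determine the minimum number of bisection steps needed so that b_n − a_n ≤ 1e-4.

Initial width b − a = 4.3 − 0.374 = 3.926000.
After n steps the width is (b−a)/2^n; need (b−a)/2^n ≤ 1e-4.
So n ≥ log₂(3.926000/1e-4) = log₂(39260.0000) ≈ 15.2608.
Hence n = 16.

16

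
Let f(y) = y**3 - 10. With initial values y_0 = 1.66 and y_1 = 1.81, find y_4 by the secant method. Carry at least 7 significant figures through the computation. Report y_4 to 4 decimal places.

f(y_0) = -5.425704, f(y_1) = -4.070259
y_2 = 1.810000 - (-4.070259)·(1.810000 - 1.660000)/(-4.070259 - (-5.425704)) = 2.260434; f(y_2) = 1.549831
y_3 = 2.260434 - (1.549831)·(2.260434 - 1.810000)/(1.549831 - (-4.070259)) = 2.136220; f(y_3) = -0.251501
y_4 = 2.136220 - (-0.251501)·(2.136220 - 2.260434)/(-0.251501 - (1.549831)) = 2.153562; f(y_4) = -0.012141

2.1536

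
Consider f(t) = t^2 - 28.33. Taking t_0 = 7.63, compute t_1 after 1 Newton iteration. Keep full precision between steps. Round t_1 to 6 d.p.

Newton update: t ← t − f(t)/f'(t).
f'(t) = 2t
t_0 = 7.630000: f = 29.886900, f' = 15.260000 → t_1 = 7.630000 - (29.886900)/(15.260000) = 5.671488

5.671488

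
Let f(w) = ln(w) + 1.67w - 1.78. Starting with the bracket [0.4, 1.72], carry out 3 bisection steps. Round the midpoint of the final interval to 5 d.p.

0.97750

f(0.400000) = -2.028291, f(1.720000) = 1.634724 (opposite signs)
step 1: m = 1.060000, f(m) = 0.048469 > 0 → root in [0.400000, 1.060000]
step 2: m = 0.730000, f(m) = -0.875611 < 0 → root in [0.730000, 1.060000]
step 3: m = 0.895000, f(m) = -0.396282 < 0 → root in [0.895000, 1.060000]
Midpoint of [0.895000, 1.060000] = 0.977500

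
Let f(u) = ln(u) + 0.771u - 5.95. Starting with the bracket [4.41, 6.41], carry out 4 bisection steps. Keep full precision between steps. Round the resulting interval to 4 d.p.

f(4.410000) = -1.066015, f(6.410000) = 0.849969 (opposite signs)
step 1: m = 5.410000, f(m) = -0.090641 < 0 → root in [5.410000, 6.410000]
step 2: m = 5.910000, f(m) = 0.383256 > 0 → root in [5.410000, 5.910000]
step 3: m = 5.660000, f(m) = 0.147284 > 0 → root in [5.410000, 5.660000]
step 4: m = 5.535000, f(m) = 0.028577 > 0 → root in [5.410000, 5.535000]

[5.4100, 5.5350]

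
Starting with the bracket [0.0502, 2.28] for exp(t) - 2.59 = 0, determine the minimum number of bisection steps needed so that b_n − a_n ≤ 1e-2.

8

Initial width b − a = 2.28 − 0.0502 = 2.229800.
After n steps the width is (b−a)/2^n; need (b−a)/2^n ≤ 1e-2.
So n ≥ log₂(2.229800/1e-2) = log₂(222.9800) ≈ 7.8008.
Hence n = 8.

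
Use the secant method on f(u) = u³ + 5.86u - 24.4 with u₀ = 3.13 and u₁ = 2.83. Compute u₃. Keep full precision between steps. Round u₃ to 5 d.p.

2.26365

f(u_0) = 24.606097, f(u_1) = 14.848987
u_2 = 2.830000 - (14.848987)·(2.830000 - 3.130000)/(14.848987 - (24.606097)) = 2.373441; f(u_2) = 2.878485
u_3 = 2.373441 - (2.878485)·(2.373441 - 2.830000)/(2.878485 - (14.848987)) = 2.263655; f(u_3) = 0.464282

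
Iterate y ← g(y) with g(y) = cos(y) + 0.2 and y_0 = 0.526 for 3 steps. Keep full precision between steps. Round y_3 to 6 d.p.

0.974634

y_1 = g(0.526000) = 1.064822
y_2 = g(1.064822) = 0.684660
y_3 = g(0.684660) = 0.974634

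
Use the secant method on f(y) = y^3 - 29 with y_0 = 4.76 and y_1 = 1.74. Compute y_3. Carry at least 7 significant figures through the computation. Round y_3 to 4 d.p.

Secant update: y_(k+1) = y_k − f(y_k)·(y_k − y_(k-1))/(f(y_k) − f(y_(k-1))).
f(y_0) = 78.850176, f(y_1) = -23.731976
y_2 = 1.740000 - (-23.731976)·(1.740000 - 4.760000)/(-23.731976 - (78.850176)) = 2.438665; f(y_2) = -14.497046
y_3 = 2.438665 - (-14.497046)·(2.438665 - 1.740000)/(-14.497046 - (-23.731976)) = 3.535433; f(y_3) = 15.190407

3.5354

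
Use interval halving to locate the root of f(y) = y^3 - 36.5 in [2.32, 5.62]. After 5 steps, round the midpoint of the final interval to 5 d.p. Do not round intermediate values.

3.29969

f(2.320000) = -24.012832, f(5.620000) = 141.004328 (opposite signs)
step 1: m = 3.970000, f(m) = 26.070773 > 0 → root in [2.320000, 3.970000]
step 2: m = 3.145000, f(m) = -5.392726 < 0 → root in [3.145000, 3.970000]
step 3: m = 3.557500, f(m) = 8.523031 > 0 → root in [3.145000, 3.557500]
step 4: m = 3.351250, f(m) = 1.137475 > 0 → root in [3.145000, 3.351250]
step 5: m = 3.248125, f(m) = -2.231255 < 0 → root in [3.248125, 3.351250]
Midpoint of [3.248125, 3.351250] = 3.299687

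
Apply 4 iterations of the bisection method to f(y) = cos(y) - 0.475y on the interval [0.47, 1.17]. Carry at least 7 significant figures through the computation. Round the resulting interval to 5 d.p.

f(0.470000) = 0.668318, f(1.170000) = -0.165598 (opposite signs)
step 1: m = 0.820000, f(m) = 0.292721 > 0 → root in [0.820000, 1.170000]
step 2: m = 0.995000, f(m) = 0.071878 > 0 → root in [0.995000, 1.170000]
step 3: m = 1.082500, f(m) = -0.045066 < 0 → root in [0.995000, 1.082500]
step 4: m = 1.038750, f(m) = 0.013892 > 0 → root in [1.038750, 1.082500]

[1.03875, 1.08250]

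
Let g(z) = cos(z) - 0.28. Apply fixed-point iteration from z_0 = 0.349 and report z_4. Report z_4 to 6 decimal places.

0.549456

z_1 = g(0.349000) = 0.659715
z_2 = g(0.659715) = 0.510167
z_3 = g(0.510167) = 0.592663
z_4 = g(0.592663) = 0.549456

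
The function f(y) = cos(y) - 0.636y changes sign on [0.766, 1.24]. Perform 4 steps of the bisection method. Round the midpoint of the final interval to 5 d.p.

f(0.766000) = 0.233513, f(1.240000) = -0.463844 (opposite signs)
step 1: m = 1.003000, f(m) = -0.100133 < 0 → root in [0.766000, 1.003000]
step 2: m = 0.884500, f(m) = 0.071134 > 0 → root in [0.884500, 1.003000]
step 3: m = 0.943750, f(m) = -0.013469 < 0 → root in [0.884500, 0.943750]
step 4: m = 0.914125, f(m) = 0.029100 > 0 → root in [0.914125, 0.943750]
Midpoint of [0.914125, 0.943750] = 0.928938

0.92894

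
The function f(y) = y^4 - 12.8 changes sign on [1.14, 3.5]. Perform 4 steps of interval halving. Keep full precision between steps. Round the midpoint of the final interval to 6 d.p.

f(1.140000) = -11.111040, f(3.500000) = 137.262500 (opposite signs)
step 1: m = 2.320000, f(m) = 16.170230 > 0 → root in [1.140000, 2.320000]
step 2: m = 1.730000, f(m) = -3.842550 < 0 → root in [1.730000, 2.320000]
step 3: m = 2.025000, f(m) = 4.015125 > 0 → root in [1.730000, 2.025000]
step 4: m = 1.877500, f(m) = -0.374331 < 0 → root in [1.877500, 2.025000]
Midpoint of [1.877500, 2.025000] = 1.951250

1.951250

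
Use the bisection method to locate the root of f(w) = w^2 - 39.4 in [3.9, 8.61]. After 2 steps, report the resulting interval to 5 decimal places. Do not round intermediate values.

f(3.900000) = -24.190000, f(8.610000) = 34.732100 (opposite signs)
step 1: m = 6.255000, f(m) = -0.274975 < 0 → root in [6.255000, 8.610000]
step 2: m = 7.432500, f(m) = 15.842056 > 0 → root in [6.255000, 7.432500]

[6.25500, 7.43250]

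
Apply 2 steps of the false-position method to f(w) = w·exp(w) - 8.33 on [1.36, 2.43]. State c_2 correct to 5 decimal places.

1.57410

f(1.360000) = -3.031177, f(2.430000) = 19.272083
step 1: c = 1.505421, f(c) = -1.546499 < 0 → new bracket [1.505421, 2.430000]
step 2: c = 1.574103, f(c) = -0.732735 < 0 → new bracket [1.574103, 2.430000]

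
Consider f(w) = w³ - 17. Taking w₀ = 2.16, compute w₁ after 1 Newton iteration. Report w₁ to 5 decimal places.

Newton update: w ← w − f(w)/f'(w).
f'(w) = 3w²
w_0 = 2.160000: f = -6.922304, f' = 13.996800 → w_1 = 2.160000 - (-6.922304)/(13.996800) = 2.654563

2.65456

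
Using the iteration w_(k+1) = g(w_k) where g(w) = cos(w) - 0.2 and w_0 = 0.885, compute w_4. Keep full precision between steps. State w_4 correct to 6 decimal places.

w_1 = g(0.885000) = 0.433290
w_2 = g(0.433290) = 0.707590
w_3 = g(0.707590) = 0.559931
w_4 = g(0.559931) = 0.647292

0.647292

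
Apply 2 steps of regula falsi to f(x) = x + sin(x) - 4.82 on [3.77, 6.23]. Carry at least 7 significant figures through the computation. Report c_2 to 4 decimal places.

5.4667

f(3.770000) = -1.637857, f(6.230000) = 1.356840
step 1: c = 5.115421, f(c) = -0.624455 < 0 → new bracket [5.115421, 6.230000]
step 2: c = 5.466709, f(c) = -0.082029 < 0 → new bracket [5.466709, 6.230000]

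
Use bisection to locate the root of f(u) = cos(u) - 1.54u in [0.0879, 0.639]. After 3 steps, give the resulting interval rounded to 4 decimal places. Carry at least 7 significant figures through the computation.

f(0.087900) = 0.860773, f(0.639000) = -0.181367 (opposite signs)
step 1: m = 0.363450, f(m) = 0.374963 > 0 → root in [0.363450, 0.639000]
step 2: m = 0.501225, f(m) = 0.105108 > 0 → root in [0.501225, 0.639000]
step 3: m = 0.570113, f(m) = -0.036133 < 0 → root in [0.501225, 0.570113]

[0.5012, 0.5701]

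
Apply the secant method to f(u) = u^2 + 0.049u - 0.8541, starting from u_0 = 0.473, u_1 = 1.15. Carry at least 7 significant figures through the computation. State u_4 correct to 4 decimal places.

0.9003

f(u_0) = -0.607194, f(u_1) = 0.524750
u_2 = 1.150000 - (0.524750)·(1.150000 - 0.473000)/(0.524750 - (-0.607194)) = 0.836154; f(u_2) = -0.113974
u_3 = 0.836154 - (-0.113974)·(0.836154 - 1.150000)/(-0.113974 - (0.524750)) = 0.892157; f(u_3) = -0.014440
u_4 = 0.892157 - (-0.014440)·(0.892157 - 0.836154)/(-0.014440 - (-0.113974)) = 0.900282; f(u_4) = 0.000521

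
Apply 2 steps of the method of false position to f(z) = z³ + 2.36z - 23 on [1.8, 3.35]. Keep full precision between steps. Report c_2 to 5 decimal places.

2.51973

False-position update: c = (a·f(b) − b·f(a))/(f(b) − f(a)); replace the endpoint whose sign matches f(c).
f(1.800000) = -12.920000, f(3.350000) = 22.501375
step 1: c = 2.365365, f(c) = -4.183639 < 0 → new bracket [2.365365, 3.350000]
step 2: c = 2.519735, f(c) = -1.055475 < 0 → new bracket [2.519735, 3.350000]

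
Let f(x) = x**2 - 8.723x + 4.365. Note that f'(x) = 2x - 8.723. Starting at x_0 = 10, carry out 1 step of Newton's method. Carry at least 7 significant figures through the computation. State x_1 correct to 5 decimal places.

8.48054

x_0 = 10.000000: f = 17.135000, f' = 11.277000 → x_1 = 10.000000 - (17.135000)/(11.277000) = 8.480536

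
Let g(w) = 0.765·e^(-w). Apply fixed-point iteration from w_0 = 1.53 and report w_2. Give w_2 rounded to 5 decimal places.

w_1 = g(1.530000) = 0.165650
w_2 = g(0.165650) = 0.648217

0.64822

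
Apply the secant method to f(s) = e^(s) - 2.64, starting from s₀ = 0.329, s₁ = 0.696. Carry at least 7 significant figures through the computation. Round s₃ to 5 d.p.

f(s_0) = -1.250422, f(s_1) = -0.634286
s_2 = 0.696000 - (-0.634286)·(0.696000 - 0.329000)/(-0.634286 - (-1.250422)) = 1.073811; f(s_2) = 0.286512
s_3 = 1.073811 - (0.286512)·(1.073811 - 0.696000)/(0.286512 - (-0.634286)) = 0.956253; f(s_3) = -0.038071

0.95625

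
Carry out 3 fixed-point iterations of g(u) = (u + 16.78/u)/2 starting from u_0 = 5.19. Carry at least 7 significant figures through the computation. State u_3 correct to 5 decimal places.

4.09634

u_1 = g(5.190000) = 4.211570
u_2 = g(4.211570) = 4.097916
u_3 = g(4.097916) = 4.096340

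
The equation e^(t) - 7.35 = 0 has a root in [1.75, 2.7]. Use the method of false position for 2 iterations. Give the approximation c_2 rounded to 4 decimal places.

f(1.750000) = -1.595397, f(2.700000) = 7.529732
step 1: c = 1.916094, f(c) = -0.555634 < 0 → new bracket [1.916094, 2.700000]
step 2: c = 1.969965, f(c) = -0.179578 < 0 → new bracket [1.969965, 2.700000]

1.9700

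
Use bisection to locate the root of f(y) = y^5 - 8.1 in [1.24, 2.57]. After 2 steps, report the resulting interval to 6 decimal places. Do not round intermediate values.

[1.240000, 1.572500]

f(1.240000) = -5.168375, f(2.570000) = 104.015489 (opposite signs)
step 1: m = 1.905000, f(m) = 16.988512 > 0 → root in [1.240000, 1.905000]
step 2: m = 1.572500, f(m) = 1.515088 > 0 → root in [1.240000, 1.572500]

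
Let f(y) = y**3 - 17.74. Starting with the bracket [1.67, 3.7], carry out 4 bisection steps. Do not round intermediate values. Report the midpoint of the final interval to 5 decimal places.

f(1.670000) = -13.082537, f(3.700000) = 32.913000 (opposite signs)
step 1: m = 2.685000, f(m) = 1.616769 > 0 → root in [1.670000, 2.685000]
step 2: m = 2.177500, f(m) = -7.415370 < 0 → root in [2.177500, 2.685000]
step 3: m = 2.431250, f(m) = -3.368938 < 0 → root in [2.431250, 2.685000]
step 4: m = 2.558125, f(m) = -0.999621 < 0 → root in [2.558125, 2.685000]
Midpoint of [2.558125, 2.685000] = 2.621563

2.62156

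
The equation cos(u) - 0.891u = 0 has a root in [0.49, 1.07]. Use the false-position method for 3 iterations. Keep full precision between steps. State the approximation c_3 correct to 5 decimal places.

f(0.490000) = 0.445743, f(1.070000) = -0.473246
step 1: c = 0.771321, f(c) = 0.029743 > 0 → new bracket [0.771321, 1.070000]
step 2: c = 0.788983, f(c) = 0.001584 > 0 → new bracket [0.788983, 1.070000]
step 3: c = 0.789920, f(c) = 0.000083 > 0 → new bracket [0.789920, 1.070000]

0.78992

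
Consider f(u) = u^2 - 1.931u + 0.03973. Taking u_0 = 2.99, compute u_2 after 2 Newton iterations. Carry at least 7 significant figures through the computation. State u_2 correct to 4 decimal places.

1.9438

f'(u) = 2u - 1.931
u_0 = 2.990000: f = 3.206140, f' = 4.049000 → u_1 = 2.990000 - (3.206140)/(4.049000) = 2.198165
u_1 = 2.198165: f = 0.627003, f' = 2.465330 → u_2 = 2.198165 - (0.627003)/(2.465330) = 1.943837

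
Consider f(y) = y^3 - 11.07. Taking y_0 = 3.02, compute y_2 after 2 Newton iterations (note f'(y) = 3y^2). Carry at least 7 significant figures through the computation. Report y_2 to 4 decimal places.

2.2431

y_0 = 3.020000: f = 16.473608, f' = 27.361200 → y_1 = 3.020000 - (16.473608)/(27.361200) = 2.417921
y_1 = 2.417921: f = 3.065990, f' = 17.539024 → y_2 = 2.417921 - (3.065990)/(17.539024) = 2.243111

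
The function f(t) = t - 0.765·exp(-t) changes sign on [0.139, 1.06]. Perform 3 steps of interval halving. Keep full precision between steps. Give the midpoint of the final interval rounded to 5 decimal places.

0.42681

f(0.139000) = -0.526724, f(1.060000) = 0.794961 (opposite signs)
step 1: m = 0.599500, f(m) = 0.179449 > 0 → root in [0.139000, 0.599500]
step 2: m = 0.369250, f(m) = -0.159558 < 0 → root in [0.369250, 0.599500]
step 3: m = 0.484375, f(m) = 0.013072 > 0 → root in [0.369250, 0.484375]
Midpoint of [0.369250, 0.484375] = 0.426813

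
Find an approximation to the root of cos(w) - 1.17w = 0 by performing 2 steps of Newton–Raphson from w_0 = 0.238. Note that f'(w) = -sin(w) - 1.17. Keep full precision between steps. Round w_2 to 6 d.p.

w_0 = 0.238000: f = 0.693351, f' = -1.405759 → w_1 = 0.238000 - (0.693351)/(-1.405759) = 0.731222
w_1 = 0.731222: f = -0.111171, f' = -1.837780 → w_2 = 0.731222 - (-0.111171)/(-1.837780) = 0.670730

0.670730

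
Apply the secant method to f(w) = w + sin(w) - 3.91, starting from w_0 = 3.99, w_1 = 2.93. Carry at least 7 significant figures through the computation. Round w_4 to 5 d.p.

4.58415

Secant update: w_(k+1) = w_k − f(w_k)·(w_k − w_(k-1))/(f(w_k) − f(w_(k-1))).
f(w_0) = -0.670228, f(w_1) = -0.769983
w_2 = 2.930000 - (-0.769983)·(2.930000 - 3.990000)/(-0.769983 - (-0.670228)) = 11.111914; f(w_2) = 6.208673
w_3 = 11.111914 - (6.208673)·(11.111914 - 2.930000)/(6.208673 - (-0.769983)) = 3.832743; f(w_3) = -0.714681
w_4 = 3.832743 - (-0.714681)·(3.832743 - 11.111914)/(-0.714681 - (6.208673)) = 4.584154; f(w_4) = -0.317635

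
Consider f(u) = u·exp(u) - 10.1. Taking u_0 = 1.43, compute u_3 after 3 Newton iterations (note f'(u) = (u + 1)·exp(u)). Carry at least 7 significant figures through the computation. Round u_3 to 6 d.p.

1.751873

Newton update: u ← u − f(u)/f'(u).
u_0 = 1.430000: f = -4.124460, f' = 10.154239 → u_1 = 1.430000 - (-4.124460)/(10.154239) = 1.836181
u_1 = 1.836181: f = 1.417517, f' = 17.790055 → u_2 = 1.836181 - (1.417517)/(17.790055) = 1.756501
u_2 = 1.756501: f = 0.073889, f' = 15.966023 → u_3 = 1.756501 - (0.073889)/(15.966023) = 1.751873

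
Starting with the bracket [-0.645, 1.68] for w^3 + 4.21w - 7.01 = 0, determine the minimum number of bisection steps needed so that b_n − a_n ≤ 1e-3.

12

Initial width b − a = 1.68 − -0.645 = 2.325000.
After n steps the width is (b−a)/2^n; need (b−a)/2^n ≤ 1e-3.
So n ≥ log₂(2.325000/1e-3) = log₂(2325.0000) ≈ 11.1830.
Hence n = 12.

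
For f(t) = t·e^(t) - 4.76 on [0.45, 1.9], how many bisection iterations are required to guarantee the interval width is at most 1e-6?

21

Initial width b − a = 1.9 − 0.45 = 1.450000.
After n steps the width is (b−a)/2^n; need (b−a)/2^n ≤ 1e-6.
So n ≥ log₂(1.450000/1e-6) = log₂(1450000.0000) ≈ 20.4676.
Hence n = 21.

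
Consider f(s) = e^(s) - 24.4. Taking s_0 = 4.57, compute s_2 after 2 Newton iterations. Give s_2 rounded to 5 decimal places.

f'(s) = e^(s)
s_0 = 4.570000: f = 72.144110, f' = 96.544110 → s_1 = 4.570000 - (72.144110)/(96.544110) = 3.822734
s_1 = 3.822734: f = 21.329071, f' = 45.729071 → s_2 = 3.822734 - (21.329071)/(45.729071) = 3.356312

3.35631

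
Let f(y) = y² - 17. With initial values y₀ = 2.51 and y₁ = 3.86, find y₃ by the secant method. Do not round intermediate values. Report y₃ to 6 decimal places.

f(y_0) = -10.699900, f(y_1) = -2.100400
y_2 = 3.860000 - (-2.100400)·(3.860000 - 2.510000)/(-2.100400 - (-10.699900)) = 4.189733; f(y_2) = 0.553864
y_3 = 4.189733 - (0.553864)·(4.189733 - 3.860000)/(0.553864 - (-2.100400)) = 4.120928; f(y_3) = -0.017953

4.120928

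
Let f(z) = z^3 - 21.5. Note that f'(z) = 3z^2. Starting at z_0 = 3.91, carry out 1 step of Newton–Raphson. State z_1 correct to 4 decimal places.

z_0 = 3.910000: f = 38.276471, f' = 45.864300 → z_1 = 3.910000 - (38.276471)/(45.864300) = 3.075441

3.0754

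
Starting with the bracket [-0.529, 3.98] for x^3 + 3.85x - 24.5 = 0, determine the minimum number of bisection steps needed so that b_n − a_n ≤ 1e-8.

29

Initial width b − a = 3.98 − -0.529 = 4.509000.
After n steps the width is (b−a)/2^n; need (b−a)/2^n ≤ 1e-8.
So n ≥ log₂(4.509000/1e-8) = log₂(450900000.0000) ≈ 28.7482.
Hence n = 29.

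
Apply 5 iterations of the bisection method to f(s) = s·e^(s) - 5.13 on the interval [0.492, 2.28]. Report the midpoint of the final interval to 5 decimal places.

1.35806

f(0.492000) = -4.325293, f(2.280000) = 17.160831 (opposite signs)
step 1: m = 1.386000, f(m) = 0.412368 > 0 → root in [0.492000, 1.386000]
step 2: m = 0.939000, f(m) = -2.728580 < 0 → root in [0.939000, 1.386000]
step 3: m = 1.162500, f(m) = -1.412420 < 0 → root in [1.162500, 1.386000]
step 4: m = 1.274250, f(m) = -0.573259 < 0 → root in [1.274250, 1.386000]
step 5: m = 1.330125, f(m) = -0.100111 < 0 → root in [1.330125, 1.386000]
Midpoint of [1.330125, 1.386000] = 1.358062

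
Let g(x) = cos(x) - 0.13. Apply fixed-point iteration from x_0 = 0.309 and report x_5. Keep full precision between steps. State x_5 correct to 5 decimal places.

x_1 = g(0.309000) = 0.822638
x_2 = g(0.822638) = 0.550290
x_3 = g(0.550290) = 0.722373
x_4 = g(0.722373) = 0.620239
x_5 = g(0.620239) = 0.683740

0.68374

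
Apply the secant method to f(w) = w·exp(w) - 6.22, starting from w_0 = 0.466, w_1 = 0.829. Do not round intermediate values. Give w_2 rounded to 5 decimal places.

f(w_0) = -5.477379, f(w_1) = -4.320739
w_2 = 0.829000 - (-4.320739)·(0.829000 - 0.466000)/(-4.320739 - (-5.477379)) = 2.185021; f(w_2) = 13.206659

2.18502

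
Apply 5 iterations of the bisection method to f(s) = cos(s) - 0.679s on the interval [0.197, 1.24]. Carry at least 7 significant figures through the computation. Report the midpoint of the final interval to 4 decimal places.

f(0.197000) = 0.846895, f(1.240000) = -0.517164 (opposite signs)
step 1: m = 0.718500, f(m) = 0.264932 > 0 → root in [0.718500, 1.240000]
step 2: m = 0.979250, f(m) = -0.107265 < 0 → root in [0.718500, 0.979250]
step 3: m = 0.848875, f(m) = 0.084442 > 0 → root in [0.848875, 0.979250]
step 4: m = 0.914062, f(m) = -0.010115 < 0 → root in [0.848875, 0.914062]
step 5: m = 0.881469, f(m) = 0.037501 > 0 → root in [0.881469, 0.914062]
Midpoint of [0.881469, 0.914062] = 0.897766

0.8978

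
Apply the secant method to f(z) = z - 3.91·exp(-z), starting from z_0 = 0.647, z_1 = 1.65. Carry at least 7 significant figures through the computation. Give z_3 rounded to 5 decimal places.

Secant update: z_(k+1) = z_k − f(z_k)·(z_k − z_(k-1))/(f(z_k) − f(z_(k-1))).
f(z_0) = -1.400332, f(z_1) = 0.899085
z_2 = 1.650000 - (0.899085)·(1.650000 - 0.647000)/(0.899085 - (-1.400332)) = 1.257821; f(z_2) = 0.146315
z_3 = 1.257821 - (0.146315)·(1.257821 - 1.650000)/(0.146315 - (0.899085)) = 1.181594; f(z_3) = -0.017952

1.18159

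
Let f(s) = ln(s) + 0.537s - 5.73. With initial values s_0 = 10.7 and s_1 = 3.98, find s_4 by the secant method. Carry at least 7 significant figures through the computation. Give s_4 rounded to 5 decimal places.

7.03690

Secant update: s_(k+1) = s_k − f(s_k)·(s_k − s_(k-1))/(f(s_k) − f(s_(k-1))).
f(s_0) = 2.386144, f(s_1) = -2.211458
s_2 = 3.980000 - (-2.211458)·(3.980000 - 10.700000)/(-2.211458 - (2.386144)) = 7.212337; f(s_2) = 0.118818
s_3 = 7.212337 - (0.118818)·(7.212337 - 3.980000)/(0.118818 - (-2.211458)) = 7.047524; f(s_3) = 0.007197
s_4 = 7.047524 - (0.007197)·(7.047524 - 7.212337)/(0.007197 - (0.118818)) = 7.036898; f(s_4) = -0.000018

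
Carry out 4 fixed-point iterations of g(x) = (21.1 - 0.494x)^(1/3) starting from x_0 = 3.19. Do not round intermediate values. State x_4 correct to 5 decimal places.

x_1 = g(3.190000) = 2.692717
x_2 = g(2.692717) = 2.703963
x_3 = g(2.703963) = 2.703710
x_4 = g(2.703710) = 2.703715

2.70372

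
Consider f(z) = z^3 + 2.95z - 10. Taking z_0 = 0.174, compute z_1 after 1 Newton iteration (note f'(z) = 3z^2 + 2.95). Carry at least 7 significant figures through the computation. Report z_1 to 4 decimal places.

3.2920

Newton update: z ← z − f(z)/f'(z).
z_0 = 0.174000: f = -9.481432, f' = 3.040828 → z_1 = 0.174000 - (-9.481432)/(3.040828) = 3.292043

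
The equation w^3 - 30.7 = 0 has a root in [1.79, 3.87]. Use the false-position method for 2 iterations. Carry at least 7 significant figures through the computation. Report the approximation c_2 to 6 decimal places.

False-position update: c = (a·f(b) − b·f(a))/(f(b) − f(a)); replace the endpoint whose sign matches f(c).
f(1.790000) = -24.964661, f(3.870000) = 27.260603
step 1: c = 2.784279, f(c) = -9.115681 < 0 → new bracket [2.784279, 3.870000]
step 2: c = 3.056354, f(c) = -2.149670 < 0 → new bracket [3.056354, 3.870000]

3.056354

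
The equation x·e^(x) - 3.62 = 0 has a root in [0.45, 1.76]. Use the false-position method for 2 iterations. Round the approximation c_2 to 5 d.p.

1.03048

False-position update: c = (a·f(b) − b·f(a))/(f(b) − f(a)); replace the endpoint whose sign matches f(c).
f(0.450000) = -2.914260, f(1.760000) = 6.609890
step 1: c = 0.850842, f(c) = -1.627653 < 0 → new bracket [0.850842, 1.760000]
step 2: c = 1.030482, f(c) = -0.732159 < 0 → new bracket [1.030482, 1.760000]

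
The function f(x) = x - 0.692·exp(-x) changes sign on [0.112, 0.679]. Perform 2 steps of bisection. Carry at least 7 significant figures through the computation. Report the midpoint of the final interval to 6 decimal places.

f(0.112000) = -0.506679, f(0.679000) = 0.328070 (opposite signs)
step 1: m = 0.395500, f(m) = -0.070454 < 0 → root in [0.395500, 0.679000]
step 2: m = 0.537250, f(m) = 0.132878 > 0 → root in [0.395500, 0.537250]
Midpoint of [0.395500, 0.537250] = 0.466375

0.466375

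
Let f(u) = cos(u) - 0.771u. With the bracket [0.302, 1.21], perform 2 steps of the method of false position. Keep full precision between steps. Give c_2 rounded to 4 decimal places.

f(0.302000) = 0.721902, f(1.210000) = -0.579891
step 1: c = 0.805526, f(c) = 0.071671 > 0 → new bracket [0.805526, 1.210000]
step 2: c = 0.850018, f(c) = 0.004606 > 0 → new bracket [0.850018, 1.210000]

0.8500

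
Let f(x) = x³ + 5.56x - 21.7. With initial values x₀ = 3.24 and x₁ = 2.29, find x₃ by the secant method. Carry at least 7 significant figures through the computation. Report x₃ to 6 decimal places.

f(x_0) = 30.326624, f(x_1) = 3.041389
x_2 = 2.290000 - (3.041389)·(2.290000 - 3.240000)/(3.041389 - (30.326624)) = 2.184107; f(x_2) = 0.862529
x_3 = 2.184107 - (0.862529)·(2.184107 - 2.290000)/(0.862529 - (3.041389)) = 2.142188; f(x_3) = 0.040996

2.142188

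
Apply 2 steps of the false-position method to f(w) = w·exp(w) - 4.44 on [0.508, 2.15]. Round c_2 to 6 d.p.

1.039693

f(0.508000) = -3.595722, f(2.150000) = 14.017446
step 1: c = 0.843214, f(c) = -2.480520 < 0 → new bracket [0.843214, 2.150000]
step 2: c = 1.039693, f(c) = -1.499385 < 0 → new bracket [1.039693, 2.150000]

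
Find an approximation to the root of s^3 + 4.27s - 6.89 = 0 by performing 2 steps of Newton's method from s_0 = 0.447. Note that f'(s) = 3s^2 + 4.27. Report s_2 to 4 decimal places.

s_0 = 0.447000: f = -4.891995, f' = 4.869427 → s_1 = 0.447000 - (-4.891995)/(4.869427) = 1.451635
s_1 = 1.451635: f = 2.367428, f' = 10.591730 → s_2 = 1.451635 - (2.367428)/(10.591730) = 1.228118

1.2281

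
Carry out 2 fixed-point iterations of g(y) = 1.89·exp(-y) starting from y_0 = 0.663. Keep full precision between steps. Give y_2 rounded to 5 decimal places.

y_1 = g(0.663000) = 0.973923
y_2 = g(0.973923) = 0.713662

0.71366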